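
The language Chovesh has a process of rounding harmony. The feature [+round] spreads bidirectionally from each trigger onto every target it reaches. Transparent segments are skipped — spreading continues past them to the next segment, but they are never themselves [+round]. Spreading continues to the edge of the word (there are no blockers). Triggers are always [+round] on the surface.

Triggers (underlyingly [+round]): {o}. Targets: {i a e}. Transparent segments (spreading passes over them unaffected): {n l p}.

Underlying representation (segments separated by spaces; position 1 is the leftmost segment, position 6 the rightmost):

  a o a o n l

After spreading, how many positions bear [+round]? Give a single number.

From /o/ at 2 rightward: 3 /a/ → [+round]; 4 /o/ is itself a trigger — this domain ends here.
From /o/ at 2 leftward: 1 /a/ → [+round]; word edge.
From /o/ at 4 rightward: 5 /n/ transparent; 6 /l/ transparent; word edge.
From /o/ at 4 leftward: 3 /a/ → [+round]; 2 /o/ is itself a trigger — this domain ends here.
[+round] positions on the surface: 1 2 3 4.

4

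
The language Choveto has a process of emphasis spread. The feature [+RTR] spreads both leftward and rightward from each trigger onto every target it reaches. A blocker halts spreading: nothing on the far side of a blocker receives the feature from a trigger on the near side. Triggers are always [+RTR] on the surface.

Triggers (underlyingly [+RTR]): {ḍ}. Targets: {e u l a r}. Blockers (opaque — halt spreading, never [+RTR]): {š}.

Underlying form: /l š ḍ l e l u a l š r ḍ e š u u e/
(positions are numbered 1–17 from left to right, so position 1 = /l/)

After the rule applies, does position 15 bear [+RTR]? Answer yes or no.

no

From /ḍ/ at 3 rightward: 4 /l/ → [+RTR]; 5 /e/ → [+RTR]; 6 /l/ → [+RTR]; 7 /u/ → [+RTR]; 8 /a/ → [+RTR]; 9 /l/ → [+RTR]; 10 /š/ blocks.
From /ḍ/ at 3 leftward: 2 /š/ blocks.
From /ḍ/ at 12 rightward: 13 /e/ → [+RTR]; 14 /š/ blocks.
From /ḍ/ at 12 leftward: 11 /r/ → [+RTR]; 10 /š/ blocks.
Targets with no active source: positions 1 15 16 17 stay [-emphatic].
[+RTR] positions on the surface: 3 4 5 6 7 8 9 11 12 13.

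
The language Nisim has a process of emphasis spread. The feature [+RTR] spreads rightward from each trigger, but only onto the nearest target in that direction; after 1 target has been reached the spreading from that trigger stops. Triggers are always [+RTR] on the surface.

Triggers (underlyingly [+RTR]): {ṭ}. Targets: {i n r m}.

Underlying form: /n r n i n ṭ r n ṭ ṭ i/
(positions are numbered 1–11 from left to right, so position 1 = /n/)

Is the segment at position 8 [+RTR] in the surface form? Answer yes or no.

From /ṭ/ at 6 rightward: 7 /r/ → [+RTR]; bound reached.
From /ṭ/ at 9 rightward: 10 /ṭ/ is itself a trigger — this domain ends here.
From /ṭ/ at 10 rightward: 11 /i/ → [+RTR]; bound reached.
Targets with no active source: positions 1 2 3 4 5 8 stay [-emphatic].
[+RTR] positions on the surface: 6 7 9 10 11.

no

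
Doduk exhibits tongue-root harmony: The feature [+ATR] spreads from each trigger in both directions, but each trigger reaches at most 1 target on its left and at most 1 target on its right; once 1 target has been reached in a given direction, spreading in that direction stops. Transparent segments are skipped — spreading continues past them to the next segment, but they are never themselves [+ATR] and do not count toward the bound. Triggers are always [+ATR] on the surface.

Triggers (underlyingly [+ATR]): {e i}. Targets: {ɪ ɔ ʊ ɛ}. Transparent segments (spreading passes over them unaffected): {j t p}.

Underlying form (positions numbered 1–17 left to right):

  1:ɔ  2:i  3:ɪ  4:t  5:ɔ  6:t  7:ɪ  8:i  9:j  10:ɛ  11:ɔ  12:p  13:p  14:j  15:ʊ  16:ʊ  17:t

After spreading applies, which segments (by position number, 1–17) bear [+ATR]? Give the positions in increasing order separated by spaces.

From /i/ at 2 rightward: 3 /ɪ/ → [+ATR]; bound reached.
From /i/ at 2 leftward: 1 /ɔ/ → [+ATR]; bound reached.
From /i/ at 8 rightward: 9 /j/ transparent; 10 /ɛ/ → [+ATR]; bound reached.
From /i/ at 8 leftward: 7 /ɪ/ → [+ATR]; bound reached.
Targets with no active source: positions 5 11 15 16 stay [-ATR].

1 2 3 7 8 10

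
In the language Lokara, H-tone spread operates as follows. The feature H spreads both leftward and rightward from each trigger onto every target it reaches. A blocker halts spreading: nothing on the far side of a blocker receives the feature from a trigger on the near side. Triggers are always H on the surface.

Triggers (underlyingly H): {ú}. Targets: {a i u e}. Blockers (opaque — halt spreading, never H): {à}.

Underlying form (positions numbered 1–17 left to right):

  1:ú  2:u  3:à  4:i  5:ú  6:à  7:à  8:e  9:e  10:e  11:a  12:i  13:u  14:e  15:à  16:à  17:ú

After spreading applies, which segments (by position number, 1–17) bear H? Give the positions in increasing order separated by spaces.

From /ú/ at 1 rightward: 2 /u/ → H; 3 /à/ blocks.
From /ú/ at 1 leftward: word edge.
From /ú/ at 5 rightward: 6 /à/ blocks.
From /ú/ at 5 leftward: 4 /i/ → H; 3 /à/ blocks.
From /ú/ at 17 rightward: word edge.
From /ú/ at 17 leftward: 16 /à/ blocks.
Targets with no active source: positions 8 9 10 11 12 13 14 stay [-high tone].

1 2 4 5 17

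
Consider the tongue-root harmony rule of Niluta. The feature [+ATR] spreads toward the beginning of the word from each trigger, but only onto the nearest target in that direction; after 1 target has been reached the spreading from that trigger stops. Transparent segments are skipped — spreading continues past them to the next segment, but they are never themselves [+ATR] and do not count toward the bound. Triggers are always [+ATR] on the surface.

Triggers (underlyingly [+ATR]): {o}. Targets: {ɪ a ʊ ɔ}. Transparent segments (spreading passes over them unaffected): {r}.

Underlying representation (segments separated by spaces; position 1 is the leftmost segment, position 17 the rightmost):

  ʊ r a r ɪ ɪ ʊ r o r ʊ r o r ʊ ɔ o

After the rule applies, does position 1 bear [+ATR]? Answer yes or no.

no

From /o/ at 9 leftward: 8 /r/ transparent; 7 /ʊ/ → [+ATR]; bound reached.
From /o/ at 13 leftward: 12 /r/ transparent; 11 /ʊ/ → [+ATR]; bound reached.
From /o/ at 17 leftward: 16 /ɔ/ → [+ATR]; bound reached.
Targets with no active source: positions 1 3 5 6 15 stay [-ATR].
[+ATR] positions on the surface: 7 9 11 13 16 17.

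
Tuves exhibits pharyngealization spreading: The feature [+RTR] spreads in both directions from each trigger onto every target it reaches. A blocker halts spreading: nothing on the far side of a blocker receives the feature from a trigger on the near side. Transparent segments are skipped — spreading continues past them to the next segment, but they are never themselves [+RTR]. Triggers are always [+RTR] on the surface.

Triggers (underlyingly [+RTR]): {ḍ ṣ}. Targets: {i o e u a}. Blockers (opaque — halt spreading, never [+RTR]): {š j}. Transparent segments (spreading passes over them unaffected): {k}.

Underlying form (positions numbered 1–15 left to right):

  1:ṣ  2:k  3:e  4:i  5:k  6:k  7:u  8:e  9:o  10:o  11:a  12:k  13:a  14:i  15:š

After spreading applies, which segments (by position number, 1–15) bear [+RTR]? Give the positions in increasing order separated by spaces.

1 3 4 7 8 9 10 11 13 14

From /ṣ/ at 1 rightward: 2 /k/ transparent; 3 /e/ → [+RTR]; 4 /i/ → [+RTR]; 5 /k/ transparent; 6 /k/ transparent; 7 /u/ → [+RTR]; 8 /e/ → [+RTR]; 9 /o/ → [+RTR]; 10 /o/ → [+RTR]; 11 /a/ → [+RTR]; 12 /k/ transparent; 13 /a/ → [+RTR]; 14 /i/ → [+RTR]; 15 /š/ blocks.
From /ṣ/ at 1 leftward: word edge.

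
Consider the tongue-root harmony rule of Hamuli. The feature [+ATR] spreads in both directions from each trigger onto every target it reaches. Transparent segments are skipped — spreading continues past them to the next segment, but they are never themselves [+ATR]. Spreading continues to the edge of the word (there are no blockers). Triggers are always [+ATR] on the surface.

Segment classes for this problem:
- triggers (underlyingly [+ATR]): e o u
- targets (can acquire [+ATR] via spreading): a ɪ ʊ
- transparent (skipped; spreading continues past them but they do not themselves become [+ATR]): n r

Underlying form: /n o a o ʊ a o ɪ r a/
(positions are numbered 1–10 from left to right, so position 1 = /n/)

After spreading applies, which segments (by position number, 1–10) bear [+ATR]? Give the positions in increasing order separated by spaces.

From /o/ at 2 rightward: 3 /a/ → [+ATR]; 4 /o/ is itself a trigger — this domain ends here.
From /o/ at 2 leftward: 1 /n/ transparent; word edge.
From /o/ at 4 rightward: 5 /ʊ/ → [+ATR]; 6 /a/ → [+ATR]; 7 /o/ is itself a trigger — this domain ends here.
From /o/ at 4 leftward: 3 /a/ → [+ATR]; 2 /o/ is itself a trigger — this domain ends here.
From /o/ at 7 rightward: 8 /ɪ/ → [+ATR]; 9 /r/ transparent; 10 /a/ → [+ATR]; word edge.
From /o/ at 7 leftward: 6 /a/ → [+ATR]; 5 /ʊ/ → [+ATR]; 4 /o/ is itself a trigger — this domain ends here.

2 3 4 5 6 7 8 10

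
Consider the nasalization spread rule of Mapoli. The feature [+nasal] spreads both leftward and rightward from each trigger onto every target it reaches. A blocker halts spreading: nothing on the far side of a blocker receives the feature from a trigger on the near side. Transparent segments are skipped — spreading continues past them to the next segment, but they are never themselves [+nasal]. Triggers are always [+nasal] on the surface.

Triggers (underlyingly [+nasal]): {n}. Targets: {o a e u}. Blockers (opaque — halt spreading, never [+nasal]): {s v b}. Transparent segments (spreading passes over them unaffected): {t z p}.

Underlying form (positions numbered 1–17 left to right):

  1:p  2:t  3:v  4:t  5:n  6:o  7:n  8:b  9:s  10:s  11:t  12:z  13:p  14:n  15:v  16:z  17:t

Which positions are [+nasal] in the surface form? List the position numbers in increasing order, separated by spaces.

From /n/ at 5 rightward: 6 /o/ → [+nasal]; 7 /n/ is itself a trigger — this domain ends here.
From /n/ at 5 leftward: 4 /t/ transparent; 3 /v/ blocks.
From /n/ at 7 rightward: 8 /b/ blocks.
From /n/ at 7 leftward: 6 /o/ → [+nasal]; 5 /n/ is itself a trigger — this domain ends here.
From /n/ at 14 rightward: 15 /v/ blocks.
From /n/ at 14 leftward: 13 /p/ transparent; 12 /z/ transparent; 11 /t/ transparent; 10 /s/ blocks.

5 6 7 14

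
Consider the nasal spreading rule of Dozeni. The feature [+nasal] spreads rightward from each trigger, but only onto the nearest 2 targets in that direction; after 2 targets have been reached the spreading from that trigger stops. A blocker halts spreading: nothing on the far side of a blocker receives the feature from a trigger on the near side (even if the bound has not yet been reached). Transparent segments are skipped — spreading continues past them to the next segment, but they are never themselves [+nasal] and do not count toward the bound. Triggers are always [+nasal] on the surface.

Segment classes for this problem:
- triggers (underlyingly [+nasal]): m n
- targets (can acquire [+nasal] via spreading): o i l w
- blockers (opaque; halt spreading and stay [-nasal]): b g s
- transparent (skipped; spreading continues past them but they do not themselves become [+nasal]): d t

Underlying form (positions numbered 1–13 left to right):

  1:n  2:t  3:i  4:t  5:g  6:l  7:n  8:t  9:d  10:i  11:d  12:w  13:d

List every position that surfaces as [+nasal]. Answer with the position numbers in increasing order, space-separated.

From /n/ at 1 rightward: 2 /t/ transparent; 3 /i/ → [+nasal]; 4 /t/ transparent; 5 /g/ blocks.
From /n/ at 7 rightward: 8 /t/ transparent; 9 /d/ transparent; 10 /i/ → [+nasal]; 11 /d/ transparent; 12 /w/ → [+nasal]; bound reached.
Target with no active source: position 6 stays [-nasal].

1 3 7 10 12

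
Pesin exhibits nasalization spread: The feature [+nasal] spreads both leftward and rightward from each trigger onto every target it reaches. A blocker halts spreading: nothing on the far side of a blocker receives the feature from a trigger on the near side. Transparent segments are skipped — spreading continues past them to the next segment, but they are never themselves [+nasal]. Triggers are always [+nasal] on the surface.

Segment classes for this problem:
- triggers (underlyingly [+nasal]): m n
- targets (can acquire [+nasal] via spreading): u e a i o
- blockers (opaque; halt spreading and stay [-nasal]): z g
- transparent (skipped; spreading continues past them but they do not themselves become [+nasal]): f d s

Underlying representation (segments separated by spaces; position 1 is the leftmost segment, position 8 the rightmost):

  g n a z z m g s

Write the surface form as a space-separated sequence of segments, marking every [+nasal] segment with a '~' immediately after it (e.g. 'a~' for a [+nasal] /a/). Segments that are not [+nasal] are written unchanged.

From /n/ at 2 rightward: 3 /a/ → [+nasal]; 4 /z/ blocks.
From /n/ at 2 leftward: 1 /g/ blocks.
From /m/ at 6 rightward: 7 /g/ blocks.
From /m/ at 6 leftward: 5 /z/ blocks.
[+nasal] positions on the surface: 2 3 6.

g n~ a~ z z m~ g s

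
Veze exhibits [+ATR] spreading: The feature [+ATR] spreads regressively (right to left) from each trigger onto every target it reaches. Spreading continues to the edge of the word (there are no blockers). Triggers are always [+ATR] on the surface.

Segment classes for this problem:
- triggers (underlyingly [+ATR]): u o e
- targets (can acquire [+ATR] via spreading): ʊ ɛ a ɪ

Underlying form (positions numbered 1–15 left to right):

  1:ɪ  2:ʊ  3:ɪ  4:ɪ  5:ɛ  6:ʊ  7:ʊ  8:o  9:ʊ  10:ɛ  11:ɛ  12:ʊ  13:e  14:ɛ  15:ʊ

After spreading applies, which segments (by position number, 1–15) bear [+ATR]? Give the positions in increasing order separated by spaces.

1 2 3 4 5 6 7 8 9 10 11 12 13

From /o/ at 8 leftward: 7 /ʊ/ → [+ATR]; 6 /ʊ/ → [+ATR]; 5 /ɛ/ → [+ATR]; 4 /ɪ/ → [+ATR]; 3 /ɪ/ → [+ATR]; 2 /ʊ/ → [+ATR]; 1 /ɪ/ → [+ATR]; word edge.
From /e/ at 13 leftward: 12 /ʊ/ → [+ATR]; 11 /ɛ/ → [+ATR]; 10 /ɛ/ → [+ATR]; 9 /ʊ/ → [+ATR]; 8 /o/ is itself a trigger — this domain ends here.
Targets with no active source: positions 14 15 stay [-ATR].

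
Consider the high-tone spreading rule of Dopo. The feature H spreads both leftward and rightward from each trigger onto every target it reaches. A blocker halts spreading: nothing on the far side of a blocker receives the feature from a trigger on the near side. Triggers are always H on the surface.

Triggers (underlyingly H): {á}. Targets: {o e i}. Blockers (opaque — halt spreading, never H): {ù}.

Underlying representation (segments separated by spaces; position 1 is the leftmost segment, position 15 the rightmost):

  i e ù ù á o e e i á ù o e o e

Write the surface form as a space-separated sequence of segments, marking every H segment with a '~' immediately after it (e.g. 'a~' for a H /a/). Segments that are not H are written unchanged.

i e ù ù á~ o~ e~ e~ i~ á~ ù o e o e

From /á/ at 5 rightward: 6 /o/ → H; 7 /e/ → H; 8 /e/ → H; 9 /i/ → H; 10 /á/ is itself a trigger — this domain ends here.
From /á/ at 5 leftward: 4 /ù/ blocks.
From /á/ at 10 rightward: 11 /ù/ blocks.
From /á/ at 10 leftward: 9 /i/ → H; 8 /e/ → H; 7 /e/ → H; 6 /o/ → H; 5 /á/ is itself a trigger — this domain ends here.
Targets with no active source: positions 1 2 12 13 14 15 stay [-high tone].
H positions on the surface: 5 6 7 8 9 10.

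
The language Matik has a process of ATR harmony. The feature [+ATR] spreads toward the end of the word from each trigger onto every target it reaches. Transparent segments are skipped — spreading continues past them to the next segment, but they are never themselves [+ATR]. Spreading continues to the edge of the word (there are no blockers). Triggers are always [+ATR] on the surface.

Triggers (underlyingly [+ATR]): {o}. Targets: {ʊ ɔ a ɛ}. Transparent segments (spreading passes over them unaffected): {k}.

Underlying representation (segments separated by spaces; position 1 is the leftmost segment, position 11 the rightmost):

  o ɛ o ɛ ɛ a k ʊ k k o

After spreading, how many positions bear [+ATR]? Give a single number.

8

From /o/ at 1 rightward: 2 /ɛ/ → [+ATR]; 3 /o/ is itself a trigger — this domain ends here.
From /o/ at 3 rightward: 4 /ɛ/ → [+ATR]; 5 /ɛ/ → [+ATR]; 6 /a/ → [+ATR]; 7 /k/ transparent; 8 /ʊ/ → [+ATR]; 9 /k/ transparent; 10 /k/ transparent; 11 /o/ is itself a trigger — this domain ends here.
From /o/ at 11 rightward: word edge.
[+ATR] positions on the surface: 1 2 3 4 5 6 8 11.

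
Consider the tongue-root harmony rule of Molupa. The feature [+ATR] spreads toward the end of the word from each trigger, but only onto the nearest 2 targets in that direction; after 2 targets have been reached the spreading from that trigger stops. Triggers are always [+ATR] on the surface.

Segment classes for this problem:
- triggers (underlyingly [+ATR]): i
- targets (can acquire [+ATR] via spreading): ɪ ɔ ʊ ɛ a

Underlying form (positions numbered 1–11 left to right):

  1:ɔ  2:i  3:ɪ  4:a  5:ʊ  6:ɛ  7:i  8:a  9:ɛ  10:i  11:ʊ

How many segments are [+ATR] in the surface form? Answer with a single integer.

From /i/ at 2 rightward: 3 /ɪ/ → [+ATR]; 4 /a/ → [+ATR]; bound reached.
From /i/ at 7 rightward: 8 /a/ → [+ATR]; 9 /ɛ/ → [+ATR]; bound reached.
From /i/ at 10 rightward: 11 /ʊ/ → [+ATR]; word edge.
Targets with no active source: positions 1 5 6 stay [-ATR].
[+ATR] positions on the surface: 2 3 4 7 8 9 10 11.

8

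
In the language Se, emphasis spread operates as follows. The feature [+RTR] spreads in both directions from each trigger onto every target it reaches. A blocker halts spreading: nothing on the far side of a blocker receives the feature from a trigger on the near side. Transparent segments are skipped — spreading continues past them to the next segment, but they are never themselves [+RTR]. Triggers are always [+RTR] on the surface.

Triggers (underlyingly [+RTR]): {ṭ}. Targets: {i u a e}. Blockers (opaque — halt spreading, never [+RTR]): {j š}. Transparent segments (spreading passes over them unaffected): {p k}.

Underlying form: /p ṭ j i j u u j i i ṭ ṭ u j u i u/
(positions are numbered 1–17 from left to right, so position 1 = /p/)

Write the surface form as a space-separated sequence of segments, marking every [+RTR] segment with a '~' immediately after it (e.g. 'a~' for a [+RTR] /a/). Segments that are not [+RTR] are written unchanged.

From /ṭ/ at 2 rightward: 3 /j/ blocks.
From /ṭ/ at 2 leftward: 1 /p/ transparent; word edge.
From /ṭ/ at 11 rightward: 12 /ṭ/ is itself a trigger — this domain ends here.
From /ṭ/ at 11 leftward: 10 /i/ → [+RTR]; 9 /i/ → [+RTR]; 8 /j/ blocks.
From /ṭ/ at 12 rightward: 13 /u/ → [+RTR]; 14 /j/ blocks.
From /ṭ/ at 12 leftward: 11 /ṭ/ is itself a trigger — this domain ends here.
Targets with no active source: positions 4 6 7 15 16 17 stay [-emphatic].
[+RTR] positions on the surface: 2 9 10 11 12 13.

p ṭ~ j i j u u j i~ i~ ṭ~ ṭ~ u~ j u i u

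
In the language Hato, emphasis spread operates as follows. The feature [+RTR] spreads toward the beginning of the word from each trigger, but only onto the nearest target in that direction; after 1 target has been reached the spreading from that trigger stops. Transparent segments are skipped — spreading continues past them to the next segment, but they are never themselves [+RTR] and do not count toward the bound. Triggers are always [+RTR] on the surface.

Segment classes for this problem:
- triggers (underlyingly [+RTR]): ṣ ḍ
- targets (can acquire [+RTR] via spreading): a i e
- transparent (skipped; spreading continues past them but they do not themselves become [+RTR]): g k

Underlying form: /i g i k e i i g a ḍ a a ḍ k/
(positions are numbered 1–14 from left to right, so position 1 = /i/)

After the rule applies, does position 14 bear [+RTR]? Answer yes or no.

no

From /ḍ/ at 10 leftward: 9 /a/ → [+RTR]; bound reached.
From /ḍ/ at 13 leftward: 12 /a/ → [+RTR]; bound reached.
Targets with no active source: positions 1 3 5 6 7 11 stay [-emphatic].
[+RTR] positions on the surface: 9 10 12 13.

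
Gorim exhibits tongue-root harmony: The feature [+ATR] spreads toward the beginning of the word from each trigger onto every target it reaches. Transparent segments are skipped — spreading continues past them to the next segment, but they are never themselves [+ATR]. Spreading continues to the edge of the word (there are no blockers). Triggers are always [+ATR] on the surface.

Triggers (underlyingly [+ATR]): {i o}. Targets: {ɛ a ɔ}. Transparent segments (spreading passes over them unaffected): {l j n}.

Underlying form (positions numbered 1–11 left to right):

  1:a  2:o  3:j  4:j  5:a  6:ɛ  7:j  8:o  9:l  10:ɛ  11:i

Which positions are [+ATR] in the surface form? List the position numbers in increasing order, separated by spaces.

1 2 5 6 8 10 11

From /o/ at 2 leftward: 1 /a/ → [+ATR]; word edge.
From /o/ at 8 leftward: 7 /j/ transparent; 6 /ɛ/ → [+ATR]; 5 /a/ → [+ATR]; 4 /j/ transparent; 3 /j/ transparent; 2 /o/ is itself a trigger — this domain ends here.
From /i/ at 11 leftward: 10 /ɛ/ → [+ATR]; 9 /l/ transparent; 8 /o/ is itself a trigger — this domain ends here.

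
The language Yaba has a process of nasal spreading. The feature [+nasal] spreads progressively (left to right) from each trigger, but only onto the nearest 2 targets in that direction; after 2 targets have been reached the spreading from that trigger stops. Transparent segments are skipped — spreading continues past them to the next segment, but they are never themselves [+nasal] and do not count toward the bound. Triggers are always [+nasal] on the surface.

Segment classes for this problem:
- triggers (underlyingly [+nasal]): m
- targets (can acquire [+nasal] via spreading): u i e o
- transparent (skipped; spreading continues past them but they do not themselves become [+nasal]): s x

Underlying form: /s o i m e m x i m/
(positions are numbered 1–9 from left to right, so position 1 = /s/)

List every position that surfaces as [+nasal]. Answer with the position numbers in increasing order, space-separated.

From /m/ at 4 rightward: 5 /e/ → [+nasal]; 6 /m/ is itself a trigger — this domain ends here.
From /m/ at 6 rightward: 7 /x/ transparent; 8 /i/ → [+nasal]; 9 /m/ is itself a trigger — this domain ends here.
From /m/ at 9 rightward: word edge.
Targets with no active source: positions 2 3 stay [-nasal].

4 5 6 8 9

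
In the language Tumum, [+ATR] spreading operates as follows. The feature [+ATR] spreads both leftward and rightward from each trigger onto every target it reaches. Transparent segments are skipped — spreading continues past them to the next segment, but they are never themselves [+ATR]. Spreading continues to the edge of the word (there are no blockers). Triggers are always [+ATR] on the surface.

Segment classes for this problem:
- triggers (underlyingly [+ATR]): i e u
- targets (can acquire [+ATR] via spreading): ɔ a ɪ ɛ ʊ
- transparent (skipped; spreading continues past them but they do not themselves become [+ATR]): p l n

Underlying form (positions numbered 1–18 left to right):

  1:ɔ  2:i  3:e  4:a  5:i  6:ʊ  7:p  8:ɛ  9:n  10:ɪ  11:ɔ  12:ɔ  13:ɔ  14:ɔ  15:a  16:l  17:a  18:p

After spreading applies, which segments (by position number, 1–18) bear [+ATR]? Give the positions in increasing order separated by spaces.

1 2 3 4 5 6 8 10 11 12 13 14 15 17

From /i/ at 2 rightward: 3 /e/ is itself a trigger — this domain ends here.
From /i/ at 2 leftward: 1 /ɔ/ → [+ATR]; word edge.
From /e/ at 3 rightward: 4 /a/ → [+ATR]; 5 /i/ is itself a trigger — this domain ends here.
From /e/ at 3 leftward: 2 /i/ is itself a trigger — this domain ends here.
From /i/ at 5 rightward: 6 /ʊ/ → [+ATR]; 7 /p/ transparent; 8 /ɛ/ → [+ATR]; 9 /n/ transparent; 10 /ɪ/ → [+ATR]; 11 /ɔ/ → [+ATR]; 12 /ɔ/ → [+ATR]; 13 /ɔ/ → [+ATR]; 14 /ɔ/ → [+ATR]; 15 /a/ → [+ATR]; 16 /l/ transparent; 17 /a/ → [+ATR]; 18 /p/ transparent; word edge.
From /i/ at 5 leftward: 4 /a/ → [+ATR]; 3 /e/ is itself a trigger — this domain ends here.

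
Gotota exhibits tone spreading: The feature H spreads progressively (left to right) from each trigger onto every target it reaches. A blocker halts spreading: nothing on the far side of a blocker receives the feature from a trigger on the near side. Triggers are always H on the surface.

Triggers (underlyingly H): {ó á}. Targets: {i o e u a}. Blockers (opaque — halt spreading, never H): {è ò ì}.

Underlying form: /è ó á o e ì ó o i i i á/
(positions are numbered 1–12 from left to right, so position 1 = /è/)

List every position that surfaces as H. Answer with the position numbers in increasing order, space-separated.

2 3 4 5 7 8 9 10 11 12

From /ó/ at 2 rightward: 3 /á/ is itself a trigger — this domain ends here.
From /á/ at 3 rightward: 4 /o/ → H; 5 /e/ → H; 6 /ì/ blocks.
From /ó/ at 7 rightward: 8 /o/ → H; 9 /i/ → H; 10 /i/ → H; 11 /i/ → H; 12 /á/ is itself a trigger — this domain ends here.
From /á/ at 12 rightward: word edge.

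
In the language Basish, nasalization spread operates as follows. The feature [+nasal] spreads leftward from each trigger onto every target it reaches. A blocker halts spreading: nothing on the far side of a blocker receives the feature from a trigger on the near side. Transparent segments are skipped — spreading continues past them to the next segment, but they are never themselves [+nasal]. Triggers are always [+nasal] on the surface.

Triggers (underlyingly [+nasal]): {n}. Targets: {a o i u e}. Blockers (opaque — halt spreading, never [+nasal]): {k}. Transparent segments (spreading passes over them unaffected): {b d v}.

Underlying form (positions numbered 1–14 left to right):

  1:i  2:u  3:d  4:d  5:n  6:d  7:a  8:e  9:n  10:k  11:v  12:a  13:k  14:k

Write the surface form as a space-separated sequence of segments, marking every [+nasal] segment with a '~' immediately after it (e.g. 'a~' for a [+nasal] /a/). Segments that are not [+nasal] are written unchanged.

From /n/ at 5 leftward: 4 /d/ transparent; 3 /d/ transparent; 2 /u/ → [+nasal]; 1 /i/ → [+nasal]; word edge.
From /n/ at 9 leftward: 8 /e/ → [+nasal]; 7 /a/ → [+nasal]; 6 /d/ transparent; 5 /n/ is itself a trigger — this domain ends here.
Target with no active source: position 12 stays [-nasal].
[+nasal] positions on the surface: 1 2 5 7 8 9.

i~ u~ d d n~ d a~ e~ n~ k v a k k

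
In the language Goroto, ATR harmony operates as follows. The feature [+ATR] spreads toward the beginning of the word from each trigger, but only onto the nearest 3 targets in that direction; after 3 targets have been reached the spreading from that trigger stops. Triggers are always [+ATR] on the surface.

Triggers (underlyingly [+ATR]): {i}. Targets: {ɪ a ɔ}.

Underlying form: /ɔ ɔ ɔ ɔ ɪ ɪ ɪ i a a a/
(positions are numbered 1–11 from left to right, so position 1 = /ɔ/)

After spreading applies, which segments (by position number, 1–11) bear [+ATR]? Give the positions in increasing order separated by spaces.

5 6 7 8

From /i/ at 8 leftward: 7 /ɪ/ → [+ATR]; 6 /ɪ/ → [+ATR]; 5 /ɪ/ → [+ATR]; bound reached.
Targets with no active source: positions 1 2 3 4 9 10 11 stay [-ATR].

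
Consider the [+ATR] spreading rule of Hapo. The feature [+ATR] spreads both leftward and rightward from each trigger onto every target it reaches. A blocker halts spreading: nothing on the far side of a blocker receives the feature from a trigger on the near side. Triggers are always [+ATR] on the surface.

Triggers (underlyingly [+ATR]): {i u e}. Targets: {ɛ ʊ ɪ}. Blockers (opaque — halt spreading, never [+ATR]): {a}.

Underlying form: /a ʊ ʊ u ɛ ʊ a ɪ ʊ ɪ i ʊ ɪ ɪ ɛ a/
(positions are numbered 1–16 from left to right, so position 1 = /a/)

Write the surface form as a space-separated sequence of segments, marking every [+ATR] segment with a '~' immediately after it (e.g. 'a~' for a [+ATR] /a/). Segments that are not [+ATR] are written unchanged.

From /u/ at 4 rightward: 5 /ɛ/ → [+ATR]; 6 /ʊ/ → [+ATR]; 7 /a/ blocks.
From /u/ at 4 leftward: 3 /ʊ/ → [+ATR]; 2 /ʊ/ → [+ATR]; 1 /a/ blocks.
From /i/ at 11 rightward: 12 /ʊ/ → [+ATR]; 13 /ɪ/ → [+ATR]; 14 /ɪ/ → [+ATR]; 15 /ɛ/ → [+ATR]; 16 /a/ blocks.
From /i/ at 11 leftward: 10 /ɪ/ → [+ATR]; 9 /ʊ/ → [+ATR]; 8 /ɪ/ → [+ATR]; 7 /a/ blocks.
[+ATR] positions on the surface: 2 3 4 5 6 8 9 10 11 12 13 14 15.

a ʊ~ ʊ~ u~ ɛ~ ʊ~ a ɪ~ ʊ~ ɪ~ i~ ʊ~ ɪ~ ɪ~ ɛ~ a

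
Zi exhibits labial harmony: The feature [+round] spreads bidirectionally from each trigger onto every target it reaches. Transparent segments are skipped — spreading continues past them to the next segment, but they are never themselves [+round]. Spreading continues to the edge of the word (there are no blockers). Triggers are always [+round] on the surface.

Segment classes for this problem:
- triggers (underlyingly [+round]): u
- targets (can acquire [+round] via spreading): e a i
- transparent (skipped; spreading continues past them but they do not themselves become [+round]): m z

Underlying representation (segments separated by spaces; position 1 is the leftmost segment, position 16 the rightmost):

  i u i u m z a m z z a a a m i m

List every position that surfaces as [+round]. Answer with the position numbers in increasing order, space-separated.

1 2 3 4 7 11 12 13 15

From /u/ at 2 rightward: 3 /i/ → [+round]; 4 /u/ is itself a trigger — this domain ends here.
From /u/ at 2 leftward: 1 /i/ → [+round]; word edge.
From /u/ at 4 rightward: 5 /m/ transparent; 6 /z/ transparent; 7 /a/ → [+round]; 8 /m/ transparent; 9 /z/ transparent; 10 /z/ transparent; 11 /a/ → [+round]; 12 /a/ → [+round]; 13 /a/ → [+round]; 14 /m/ transparent; 15 /i/ → [+round]; 16 /m/ transparent; word edge.
From /u/ at 4 leftward: 3 /i/ → [+round]; 2 /u/ is itself a trigger — this domain ends here.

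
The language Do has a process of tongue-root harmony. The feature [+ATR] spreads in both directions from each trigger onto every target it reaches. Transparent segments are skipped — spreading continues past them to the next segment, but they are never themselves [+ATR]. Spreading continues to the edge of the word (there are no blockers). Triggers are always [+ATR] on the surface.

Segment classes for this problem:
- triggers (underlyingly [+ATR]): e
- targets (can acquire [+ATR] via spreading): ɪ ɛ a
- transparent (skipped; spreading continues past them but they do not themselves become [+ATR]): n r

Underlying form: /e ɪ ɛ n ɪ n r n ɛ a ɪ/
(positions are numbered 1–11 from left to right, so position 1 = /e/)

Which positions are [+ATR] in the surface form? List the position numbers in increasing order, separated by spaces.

From /e/ at 1 rightward: 2 /ɪ/ → [+ATR]; 3 /ɛ/ → [+ATR]; 4 /n/ transparent; 5 /ɪ/ → [+ATR]; 6 /n/ transparent; 7 /r/ transparent; 8 /n/ transparent; 9 /ɛ/ → [+ATR]; 10 /a/ → [+ATR]; 11 /ɪ/ → [+ATR]; word edge.
From /e/ at 1 leftward: word edge.

1 2 3 5 9 10 11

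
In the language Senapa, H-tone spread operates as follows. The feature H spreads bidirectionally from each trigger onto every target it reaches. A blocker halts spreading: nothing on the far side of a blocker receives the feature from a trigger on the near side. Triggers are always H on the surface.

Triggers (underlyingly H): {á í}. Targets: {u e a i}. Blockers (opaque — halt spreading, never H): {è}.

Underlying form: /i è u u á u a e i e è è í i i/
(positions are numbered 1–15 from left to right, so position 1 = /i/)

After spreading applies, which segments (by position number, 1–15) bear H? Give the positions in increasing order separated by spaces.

3 4 5 6 7 8 9 10 13 14 15

From /á/ at 5 rightward: 6 /u/ → H; 7 /a/ → H; 8 /e/ → H; 9 /i/ → H; 10 /e/ → H; 11 /è/ blocks.
From /á/ at 5 leftward: 4 /u/ → H; 3 /u/ → H; 2 /è/ blocks.
From /í/ at 13 rightward: 14 /i/ → H; 15 /i/ → H; word edge.
From /í/ at 13 leftward: 12 /è/ blocks.
Target with no active source: position 1 stays [-high tone].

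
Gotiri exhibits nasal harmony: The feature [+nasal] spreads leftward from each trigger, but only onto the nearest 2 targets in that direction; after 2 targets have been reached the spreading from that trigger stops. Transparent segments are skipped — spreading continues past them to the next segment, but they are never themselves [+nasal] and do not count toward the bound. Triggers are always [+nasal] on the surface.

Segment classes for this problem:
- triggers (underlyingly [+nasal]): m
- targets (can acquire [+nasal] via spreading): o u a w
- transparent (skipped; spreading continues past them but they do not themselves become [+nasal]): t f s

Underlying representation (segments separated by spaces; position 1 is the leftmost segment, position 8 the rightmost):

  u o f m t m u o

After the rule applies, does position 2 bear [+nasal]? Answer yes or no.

yes

From /m/ at 4 leftward: 3 /f/ transparent; 2 /o/ → [+nasal]; 1 /u/ → [+nasal]; bound reached.
From /m/ at 6 leftward: 5 /t/ transparent; 4 /m/ is itself a trigger — this domain ends here.
Targets with no active source: positions 7 8 stay [-nasal].
[+nasal] positions on the surface: 1 2 4 6.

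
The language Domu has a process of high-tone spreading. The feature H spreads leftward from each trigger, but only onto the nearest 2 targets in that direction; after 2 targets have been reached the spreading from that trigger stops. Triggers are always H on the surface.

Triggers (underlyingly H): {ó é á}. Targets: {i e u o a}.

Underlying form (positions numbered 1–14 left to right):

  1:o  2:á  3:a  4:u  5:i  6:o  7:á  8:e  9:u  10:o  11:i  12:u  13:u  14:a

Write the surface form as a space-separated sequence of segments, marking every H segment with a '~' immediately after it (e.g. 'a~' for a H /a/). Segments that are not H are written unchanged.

From /á/ at 2 leftward: 1 /o/ → H; word edge.
From /á/ at 7 leftward: 6 /o/ → H; 5 /i/ → H; bound reached.
Targets with no active source: positions 3 4 8 9 10 11 12 13 14 stay [-high tone].
H positions on the surface: 1 2 5 6 7.

o~ á~ a u i~ o~ á~ e u o i u u a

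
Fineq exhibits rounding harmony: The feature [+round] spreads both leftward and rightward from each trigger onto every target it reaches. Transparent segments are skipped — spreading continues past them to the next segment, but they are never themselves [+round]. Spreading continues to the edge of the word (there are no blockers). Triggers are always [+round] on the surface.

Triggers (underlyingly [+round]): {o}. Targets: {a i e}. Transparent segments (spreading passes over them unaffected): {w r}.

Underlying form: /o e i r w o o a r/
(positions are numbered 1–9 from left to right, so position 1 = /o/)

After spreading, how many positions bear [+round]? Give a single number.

From /o/ at 1 rightward: 2 /e/ → [+round]; 3 /i/ → [+round]; 4 /r/ transparent; 5 /w/ transparent; 6 /o/ is itself a trigger — this domain ends here.
From /o/ at 1 leftward: word edge.
From /o/ at 6 rightward: 7 /o/ is itself a trigger — this domain ends here.
From /o/ at 6 leftward: 5 /w/ transparent; 4 /r/ transparent; 3 /i/ → [+round]; 2 /e/ → [+round]; 1 /o/ is itself a trigger — this domain ends here.
From /o/ at 7 rightward: 8 /a/ → [+round]; 9 /r/ transparent; word edge.
From /o/ at 7 leftward: 6 /o/ is itself a trigger — this domain ends here.
[+round] positions on the surface: 1 2 3 6 7 8.

6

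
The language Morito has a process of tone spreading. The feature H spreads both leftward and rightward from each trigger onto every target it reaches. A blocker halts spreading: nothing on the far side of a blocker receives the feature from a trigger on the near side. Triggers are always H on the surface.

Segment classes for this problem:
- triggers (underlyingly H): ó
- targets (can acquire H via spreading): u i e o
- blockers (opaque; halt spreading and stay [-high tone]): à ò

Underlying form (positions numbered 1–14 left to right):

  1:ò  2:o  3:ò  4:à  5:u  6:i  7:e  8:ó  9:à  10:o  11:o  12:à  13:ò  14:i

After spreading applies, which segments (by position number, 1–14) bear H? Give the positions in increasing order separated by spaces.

5 6 7 8

From /ó/ at 8 rightward: 9 /à/ blocks.
From /ó/ at 8 leftward: 7 /e/ → H; 6 /i/ → H; 5 /u/ → H; 4 /à/ blocks.
Targets with no active source: positions 2 10 11 14 stay [-high tone].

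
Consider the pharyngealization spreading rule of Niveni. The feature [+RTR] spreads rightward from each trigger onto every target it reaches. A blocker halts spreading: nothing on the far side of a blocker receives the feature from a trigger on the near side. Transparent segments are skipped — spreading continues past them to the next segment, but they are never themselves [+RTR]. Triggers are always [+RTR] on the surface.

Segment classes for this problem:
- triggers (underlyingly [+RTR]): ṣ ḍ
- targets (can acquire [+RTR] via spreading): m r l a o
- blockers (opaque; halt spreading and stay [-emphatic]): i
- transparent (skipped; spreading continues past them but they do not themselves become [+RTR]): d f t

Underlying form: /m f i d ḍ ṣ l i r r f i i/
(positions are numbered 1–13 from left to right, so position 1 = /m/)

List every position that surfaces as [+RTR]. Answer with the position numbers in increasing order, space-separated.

From /ḍ/ at 5 rightward: 6 /ṣ/ is itself a trigger — this domain ends here.
From /ṣ/ at 6 rightward: 7 /l/ → [+RTR]; 8 /i/ blocks.
Targets with no active source: positions 1 9 10 stay [-emphatic].

5 6 7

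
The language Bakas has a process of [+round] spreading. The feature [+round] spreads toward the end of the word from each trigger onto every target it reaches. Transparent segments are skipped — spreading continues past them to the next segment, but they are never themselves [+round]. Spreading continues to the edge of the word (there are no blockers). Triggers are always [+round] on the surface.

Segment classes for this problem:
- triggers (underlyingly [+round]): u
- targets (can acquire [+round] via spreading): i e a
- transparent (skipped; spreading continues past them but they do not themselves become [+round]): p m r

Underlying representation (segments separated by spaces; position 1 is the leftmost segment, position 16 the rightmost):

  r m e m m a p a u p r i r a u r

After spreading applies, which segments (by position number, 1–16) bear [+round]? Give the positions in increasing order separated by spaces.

9 12 14 15

From /u/ at 9 rightward: 10 /p/ transparent; 11 /r/ transparent; 12 /i/ → [+round]; 13 /r/ transparent; 14 /a/ → [+round]; 15 /u/ is itself a trigger — this domain ends here.
From /u/ at 15 rightward: 16 /r/ transparent; word edge.
Targets with no active source: positions 3 6 8 stay [-round].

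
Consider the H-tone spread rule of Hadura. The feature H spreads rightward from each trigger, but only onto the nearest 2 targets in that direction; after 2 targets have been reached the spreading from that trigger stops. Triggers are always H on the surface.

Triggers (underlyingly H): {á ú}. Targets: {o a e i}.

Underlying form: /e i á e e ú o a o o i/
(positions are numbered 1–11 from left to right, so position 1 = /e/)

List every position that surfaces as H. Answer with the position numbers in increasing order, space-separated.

3 4 5 6 7 8

From /á/ at 3 rightward: 4 /e/ → H; 5 /e/ → H; bound reached.
From /ú/ at 6 rightward: 7 /o/ → H; 8 /a/ → H; bound reached.
Targets with no active source: positions 1 2 9 10 11 stay [-high tone].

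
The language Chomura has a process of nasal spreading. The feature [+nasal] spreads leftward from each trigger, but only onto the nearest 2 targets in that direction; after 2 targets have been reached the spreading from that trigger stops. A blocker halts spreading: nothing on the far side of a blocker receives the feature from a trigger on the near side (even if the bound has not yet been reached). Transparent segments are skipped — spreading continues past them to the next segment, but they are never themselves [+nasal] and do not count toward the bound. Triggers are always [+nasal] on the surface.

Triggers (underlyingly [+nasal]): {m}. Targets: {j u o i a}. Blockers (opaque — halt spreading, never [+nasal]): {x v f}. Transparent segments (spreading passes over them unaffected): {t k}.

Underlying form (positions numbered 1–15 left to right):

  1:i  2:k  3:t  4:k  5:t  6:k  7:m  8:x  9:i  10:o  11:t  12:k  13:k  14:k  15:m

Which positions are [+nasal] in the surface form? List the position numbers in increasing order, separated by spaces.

1 7 9 10 15

From /m/ at 7 leftward: 6 /k/ transparent; 5 /t/ transparent; 4 /k/ transparent; 3 /t/ transparent; 2 /k/ transparent; 1 /i/ → [+nasal]; word edge.
From /m/ at 15 leftward: 14 /k/ transparent; 13 /k/ transparent; 12 /k/ transparent; 11 /t/ transparent; 10 /o/ → [+nasal]; 9 /i/ → [+nasal]; bound reached.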